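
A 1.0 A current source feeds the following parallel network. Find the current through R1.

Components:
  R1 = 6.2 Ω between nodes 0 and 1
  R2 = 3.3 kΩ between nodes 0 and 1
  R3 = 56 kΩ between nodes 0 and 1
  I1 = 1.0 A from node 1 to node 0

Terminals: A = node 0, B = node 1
All resistors sit directly between nodes 0 and 1, so they are in parallel and share one voltage V; the full source current 1 A splits among them.
1/R_par = 1/6.2 + 1/3300 + 1/56000 = 0.1616 S  =>  R_par = 6.188 Ω
V = I × R_par = 1 × 6.188 = 6.188 V
I_R1 = V/R1 = 6.188/6.2 = 0.998 A

Final answer: 0.998 A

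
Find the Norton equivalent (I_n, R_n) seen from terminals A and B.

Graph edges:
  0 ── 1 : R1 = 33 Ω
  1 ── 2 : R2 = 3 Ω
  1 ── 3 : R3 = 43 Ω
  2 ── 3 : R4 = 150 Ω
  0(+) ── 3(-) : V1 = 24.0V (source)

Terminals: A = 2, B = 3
Find the Thévenin equivalent first; then I_n = V_th/R_th and R_n = R_th.
Step 1 — V_th is the open-circuit voltage V_A - V_B (nothing connected across the terminals).
Nodal analysis, taking node 3 as the 0 V reference.
Source V1 fixes V_0 = 24 V.
KCL at each unknown node (sum of currents leaving = 0; resistances in Ω):
  Node 1: (V_1 - 24)/33 + (V_1 - V_2)/3 + (V_1 - 0)/43 = 0
  Node 2: (V_2 - V_1)/3 + (V_2 - 0)/150 = 0
Collecting terms (coefficients in siemens):
  0.3869·V_1 - 0.3333·V_2 = 0.7273
  0.34·V_2 - 0.3333·V_1 = 0
Determinant D = (0.3869)(0.34) - (-0.3333)(-0.3333) = 0.02043
V_1 = [(0.7273)(0.34) - (-0.3333)(0)]/D = 12.1 V
V_2 = [(0.3869)(0) - (0.7273)(-0.3333)]/D = 11.86 V
V_th = V_2 - V_3 = 11.86 - 0 = 11.86 V
Step 2 — R_th: zero the source — replace V1 by a short circuit (node 3 merges into node 0) — and find the resistance seen between A (node 2) and B (node 0).
Reduce the network between node 2 (A) and node 0 (B) by series/parallel combination:
  Rp1 = R1 ‖ R3 (parallel, both between nodes 0 and 1) = 1/(1/33 + 1/43) = 18.67 Ω
  Rs1 = R2 + Rp1 (series, joined only at node 1) = 3 + 18.67 = 21.67 Ω
  Rp2 = R4 ‖ Rs1 (parallel, both between nodes 0 and 2) = 1/(1/150 + 1/21.67) = 18.94 Ω
R_th = 18.94 Ω
I_n = V_th/R_th = 11.86/18.94 = 0.6266 A, and R_n = R_th = 18.94 Ω

Final answer: I_n = 0.6266 A, R_n = 18.94 Ω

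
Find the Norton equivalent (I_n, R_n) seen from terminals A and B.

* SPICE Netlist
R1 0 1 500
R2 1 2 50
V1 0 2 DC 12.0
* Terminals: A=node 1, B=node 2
Find the Thévenin equivalent first; then I_n = V_th/R_th and R_n = R_th.
Step 1 — V_th is the open-circuit voltage V_A - V_B (nothing connected across the terminals).
Nodal analysis, taking node 2 as the 0 V reference.
Source V1 fixes V_0 = 12 V.
KCL at each unknown node (sum of currents leaving = 0; resistances in Ω):
  Node 1: (V_1 - 12)/500 + (V_1 - 0)/50 = 0
Collecting terms: 0.022 × V_1 = 0.024  =>  V_1 = 1.091 V
V_th = V_1 - V_2 = 1.091 - 0 = 1.091 V
Step 2 — R_th: zero the source — replace V1 by a short circuit (node 2 merges into node 0) — and find the resistance seen between A (node 1) and B (node 0).
Reduce the network between node 1 (A) and node 0 (B) by series/parallel combination:
  Rp1 = R1 ‖ R2 (parallel, both between nodes 0 and 1) = 1/(1/500 + 1/50) = 45.45 Ω
R_th = 45.45 Ω
I_n = V_th/R_th = 1.091/45.45 = 0.024 A, and R_n = R_th = 45.45 Ω

Final answer: I_n = 0.024 A, R_n = 45.45 Ω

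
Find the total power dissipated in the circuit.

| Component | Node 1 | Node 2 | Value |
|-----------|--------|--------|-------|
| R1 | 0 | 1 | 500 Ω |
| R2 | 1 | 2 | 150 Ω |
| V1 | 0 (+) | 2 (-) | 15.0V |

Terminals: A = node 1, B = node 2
Nodal analysis, taking node 2 as the 0 V reference.
Source V1 fixes V_0 = 15 V.
KCL at each unknown node (sum of currents leaving = 0; resistances in Ω):
  Node 1: (V_1 - 15)/500 + (V_1 - 0)/150 = 0
Collecting terms: 0.008667 × V_1 = 0.03  =>  V_1 = 3.462 V
Power in each resistor, P = (ΔV)²/R:
  P_R1 = (15 - 3.462)²/500 = 0.2663 W
  P_R2 = (3.462 - 0)²/150 = 0.07988 W
P_total = P_R1 + P_R2 = 0.3462 W

Final answer: 0.3462 W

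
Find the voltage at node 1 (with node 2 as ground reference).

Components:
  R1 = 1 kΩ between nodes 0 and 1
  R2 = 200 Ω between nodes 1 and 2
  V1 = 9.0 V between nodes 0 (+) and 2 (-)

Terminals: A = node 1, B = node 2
Nodal analysis, taking node 2 as the 0 V reference.
Source V1 fixes V_0 = 9 V.
KCL at each unknown node (sum of currents leaving = 0; resistances in Ω):
  Node 1: (V_1 - 9)/1000 + (V_1 - 0)/200 = 0
Collecting terms: 0.006 × V_1 = 0.009  =>  V_1 = 1.5 V
The requested potential is V_1 = 1.5 V.

Final answer: V_1 = 1.5 V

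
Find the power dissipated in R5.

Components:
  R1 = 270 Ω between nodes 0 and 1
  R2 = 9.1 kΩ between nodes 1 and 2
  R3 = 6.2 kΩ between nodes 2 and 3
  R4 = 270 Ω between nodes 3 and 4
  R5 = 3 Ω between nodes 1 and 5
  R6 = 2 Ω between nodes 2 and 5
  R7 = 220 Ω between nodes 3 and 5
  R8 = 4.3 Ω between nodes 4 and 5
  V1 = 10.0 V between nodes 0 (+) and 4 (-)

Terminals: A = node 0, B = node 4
Nodal analysis, taking node 4 as the 0 V reference.
Source V1 fixes V_0 = 10 V.
KCL at each unknown node (sum of currents leaving = 0; resistances in Ω):
  Node 1: (V_1 - 10)/270 + (V_1 - V_2)/9100 + (V_1 - V_5)/3 = 0
  Node 2: (V_2 - V_1)/9100 + (V_2 - V_3)/6200 + (V_2 - V_5)/2 = 0
  Node 3: (V_3 - V_2)/6200 + (V_3 - 0)/270 + (V_3 - V_5)/220 = 0
  Node 5: (V_5 - V_1)/3 + (V_5 - V_2)/2 + (V_5 - V_3)/220 + (V_5 - 0)/4.3 = 0
Collecting terms (coefficients in siemens):
  0.3371·V_1 - 0.0001099·V_2 - 0.3333·V_5 = 0.03704
  0.5003·V_2 - 0.0001099·V_1 - 0.0001613·V_3 - 0.5·V_5 = 0
  0.00841·V_3 - 0.0001613·V_2 - 0.004545·V_5 = 0
  1.07·V_5 - 0.3333·V_1 - 0.5·V_2 - 0.004545·V_3 = 0
Solving these 4 simultaneous equations (Gaussian elimination) gives:
  V_1 = 0.2619 V, V_2 = 0.1537 V, V_3 = 0.08603 V, V_5 = 0.1537 V
I_R5 = (V_1 - V_5)/R5 = (0.2619 - 0.1537)/3 = 0.03606 A
P_R5 = I_R5² × R5 = (0.03606)² × 3 = 0.0039 W

Final answer: 0.0039 W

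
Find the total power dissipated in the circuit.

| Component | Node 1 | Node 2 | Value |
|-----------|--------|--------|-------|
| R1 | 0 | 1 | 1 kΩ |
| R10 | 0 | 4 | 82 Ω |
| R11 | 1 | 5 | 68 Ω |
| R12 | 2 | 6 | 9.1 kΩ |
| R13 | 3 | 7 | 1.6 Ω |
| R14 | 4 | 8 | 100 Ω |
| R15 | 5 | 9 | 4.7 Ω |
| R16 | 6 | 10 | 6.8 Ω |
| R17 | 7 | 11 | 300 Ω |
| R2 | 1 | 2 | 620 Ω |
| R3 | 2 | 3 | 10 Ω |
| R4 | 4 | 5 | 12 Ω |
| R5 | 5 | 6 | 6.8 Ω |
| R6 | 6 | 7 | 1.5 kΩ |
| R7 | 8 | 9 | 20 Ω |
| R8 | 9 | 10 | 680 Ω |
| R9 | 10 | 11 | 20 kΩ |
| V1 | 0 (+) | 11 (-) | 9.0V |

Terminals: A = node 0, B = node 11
Nodal analysis, taking node 11 as the 0 V reference.
Source V1 fixes V_0 = 9 V.
KCL at each unknown node (sum of currents leaving = 0; resistances in Ω):
  Node 1: (V_1 - 9)/1000 + (V_1 - V_2)/620 + (V_1 - V_5)/68 = 0
  Node 2: (V_2 - V_1)/620 + (V_2 - V_3)/10 + (V_2 - V_6)/9100 = 0
  Node 3: (V_3 - V_2)/10 + (V_3 - V_7)/1.6 = 0
  Node 4: (V_4 - V_5)/12 + (V_4 - 9)/82 + (V_4 - V_8)/100 = 0
  Node 5: (V_5 - V_4)/12 + (V_5 - V_6)/6.8 + (V_5 - V_1)/68 + (V_5 - V_9)/4.7 = 0
  Node 6: (V_6 - V_5)/6.8 + (V_6 - V_7)/1500 + (V_6 - V_2)/9100 + (V_6 - V_10)/6.8 = 0
  Node 7: (V_7 - V_6)/1500 + (V_7 - V_3)/1.6 + (V_7 - 0)/300 = 0
  Node 8: (V_8 - V_9)/20 + (V_8 - V_4)/100 = 0
  Node 9: (V_9 - V_8)/20 + (V_9 - V_10)/680 + (V_9 - V_5)/4.7 = 0
  Node 10: (V_10 - V_9)/680 + (V_10 - 0)/20000 + (V_10 - V_6)/6.8 = 0
Collecting terms (coefficients in siemens):
  0.01732·V_1 - 0.001613·V_2 - 0.01471·V_5 = 0.009
  0.1017·V_2 - 0.001613·V_1 - 0.1·V_3 - 0.0001099·V_6 = 0
  0.725·V_3 - 0.1·V_2 - 0.625·V_7 = 0
  0.1055·V_4 - 0.08333·V_5 - 0.01·V_8 = 0.1098
  0.4579·V_5 - 0.01471·V_1 - 0.08333·V_4 - 0.1471·V_6 - 0.2128·V_9 = 0
  0.2949·V_6 - 0.0001099·V_2 - 0.1471·V_5 - 0.0006667·V_7 - 0.1471·V_10 = 0
  0.629·V_7 - 0.625·V_3 - 0.0006667·V_6 = 0
  0.06·V_8 - 0.01·V_4 - 0.05·V_9 = 0
  0.2642·V_9 - 0.2128·V_5 - 0.05·V_8 - 0.001471·V_10 = 0
  0.1486·V_10 - 0.1471·V_6 - 0.001471·V_9 = 0
Solving these 10 simultaneous equations (Gaussian elimination) gives:
  V_1 = 7.692 V, V_2 = 3.322 V, V_3 = 3.246 V, V_4 = 8.19 V
  V_5 = 8.082 V, V_6 = 8.054 V, V_7 = 3.234 V, V_8 = 8.103 V
  V_9 = 8.086 V, V_10 = 8.052 V
Power in each resistor, P = (ΔV)²/R:
  P_R1 = (9 - 7.692)²/1000 = 0.001711 W
  P_R2 = (7.692 - 3.322)²/620 = 0.0308 W
  P_R3 = (3.322 - 3.246)²/10 = 0.0005727 W
  P_R4 = (8.19 - 8.082)²/12 = 0.0009735 W
  P_R5 = (8.082 - 8.054)²/6.8 = 0.0001135 W
  P_R6 = (8.054 - 3.234)²/1500 = 0.01549 W
  P_R7 = (8.103 - 8.086)²/20 = 0.00001509 W
  P_R8 = (8.086 - 8.052)²/680 = 0.000001703 W
  P_R9 = (8.052 - 0)²/20000 = 0.003242 W
  P_R10 = (9 - 8.19)²/82 = 0.007997 W
  P_R11 = (7.692 - 8.082)²/68 = 0.00224 W
  P_R12 = (3.322 - 8.054)²/9100 = 0.002461 W
  P_R13 = (3.246 - 3.234)²/1.6 = 0.00009164 W
  P_R14 = (8.19 - 8.103)²/100 = 0.00007545 W
  P_R15 = (8.082 - 8.086)²/4.7 = 0.000003149 W
  P_R16 = (8.054 - 8.052)²/6.8 = 0.0000008452 W
  P_R17 = (3.234 - 0)²/300 = 0.03487 W
P_total = P_R1 + P_R2 + P_R3 + P_R4 + P_R5 + P_R6 + P_R7 + P_R8 + P_R9 + P_R10 + P_R11 + P_R12 + P_R13 + P_R14 + P_R15 + P_R16 + P_R17 = 0.1007 W

Final answer: 0.1007 W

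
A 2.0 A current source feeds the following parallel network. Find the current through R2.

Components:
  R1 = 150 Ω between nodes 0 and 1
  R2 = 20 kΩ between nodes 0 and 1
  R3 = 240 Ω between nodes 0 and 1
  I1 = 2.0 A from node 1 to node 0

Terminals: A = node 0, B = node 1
All resistors sit directly between nodes 0 and 1, so they are in parallel and share one voltage V; the full source current 2 A splits among them.
1/R_par = 1/150 + 1/20000 + 1/240 = 0.01088 S  =>  R_par = 91.88 Ω
V = I × R_par = 2 × 91.88 = 183.8 V
I_R2 = V/R2 = 183.8/20000 = 0.009188 A

Final answer: 0.009188 A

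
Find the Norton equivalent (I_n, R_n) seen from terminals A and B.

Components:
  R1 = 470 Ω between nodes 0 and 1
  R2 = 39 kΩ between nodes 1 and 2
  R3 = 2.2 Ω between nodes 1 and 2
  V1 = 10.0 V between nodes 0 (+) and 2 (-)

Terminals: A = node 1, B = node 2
Find the Thévenin equivalent first; then I_n = V_th/R_th and R_n = R_th.
Step 1 — V_th is the open-circuit voltage V_A - V_B (nothing connected across the terminals).
Nodal analysis, taking node 2 as the 0 V reference.
Source V1 fixes V_0 = 10 V.
KCL at each unknown node (sum of currents leaving = 0; resistances in Ω):
  Node 1: (V_1 - 10)/470 + (V_1 - 0)/39000 + (V_1 - 0)/2.2 = 0
Collecting terms: 0.4567 × V_1 = 0.02128  =>  V_1 = 0.04659 V
V_th = V_1 - V_2 = 0.04659 - 0 = 0.04659 V
Step 2 — R_th: zero the source — replace V1 by a short circuit (node 2 merges into node 0) — and find the resistance seen between A (node 1) and B (node 0).
Reduce the network between node 1 (A) and node 0 (B) by series/parallel combination:
  Rp1 = R1 ‖ R2 ‖ R3 (parallel, all between nodes 0 and 1) = 1/(1/470 + 1/39000 + 1/2.2) = 2.19 Ω
R_th = 2.19 Ω
I_n = V_th/R_th = 0.04659/2.19 = 0.02128 A, and R_n = R_th = 2.19 Ω

Final answer: I_n = 0.02128 A, R_n = 2.19 Ω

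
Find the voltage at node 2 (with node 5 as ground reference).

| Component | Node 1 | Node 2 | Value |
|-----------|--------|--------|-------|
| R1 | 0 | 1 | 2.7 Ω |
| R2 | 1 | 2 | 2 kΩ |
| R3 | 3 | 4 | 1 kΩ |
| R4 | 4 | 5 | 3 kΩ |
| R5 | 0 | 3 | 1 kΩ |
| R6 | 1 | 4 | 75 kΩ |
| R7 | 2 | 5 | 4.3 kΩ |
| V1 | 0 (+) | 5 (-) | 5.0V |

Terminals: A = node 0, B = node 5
Nodal analysis, taking node 5 as the 0 V reference.
Source V1 fixes V_0 = 5 V.
KCL at each unknown node (sum of currents leaving = 0; resistances in Ω):
  Node 1: (V_1 - 5)/2.7 + (V_1 - V_2)/2000 + (V_1 - V_4)/75000 = 0
  Node 2: (V_2 - V_1)/2000 + (V_2 - 0)/4300 = 0
  Node 3: (V_3 - V_4)/1000 + (V_3 - 5)/1000 = 0
  Node 4: (V_4 - V_3)/1000 + (V_4 - 0)/3000 + (V_4 - V_1)/75000 = 0
Collecting terms (coefficients in siemens):
  0.3709·V_1 - 0.0005·V_2 - 0.00001333·V_4 = 1.852
  0.0007326·V_2 - 0.0005·V_1 = 0
  0.002·V_3 - 0.001·V_4 = 0.005
  0.001347·V_4 - 0.00001333·V_1 - 0.001·V_3 = 0
Solving these 4 simultaneous equations (Gaussian elimination) gives:
  V_1 = 4.998 V, V_2 = 3.411 V, V_3 = 4.016 V, V_4 = 3.031 V
The requested potential is V_2 = 3.411 V.

Final answer: V_2 = 3.411 V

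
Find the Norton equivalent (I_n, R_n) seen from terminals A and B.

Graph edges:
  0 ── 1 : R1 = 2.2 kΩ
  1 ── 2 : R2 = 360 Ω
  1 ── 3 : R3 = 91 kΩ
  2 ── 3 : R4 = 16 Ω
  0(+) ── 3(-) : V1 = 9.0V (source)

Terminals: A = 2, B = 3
Find the Thévenin equivalent first; then I_n = V_th/R_th and R_n = R_th.
Step 1 — V_th is the open-circuit voltage V_A - V_B (nothing connected across the terminals).
Nodal analysis, taking node 3 as the 0 V reference.
Source V1 fixes V_0 = 9 V.
KCL at each unknown node (sum of currents leaving = 0; resistances in Ω):
  Node 1: (V_1 - 9)/2200 + (V_1 - V_2)/360 + (V_1 - 0)/91000 = 0
  Node 2: (V_2 - V_1)/360 + (V_2 - 0)/16 = 0
Collecting terms (coefficients in siemens):
  0.003243·V_1 - 0.002778·V_2 = 0.004091
  0.06528·V_2 - 0.002778·V_1 = 0
Determinant D = (0.003243)(0.06528) - (-0.002778)(-0.002778) = 0.000204
V_1 = [(0.004091)(0.06528) - (-0.002778)(0)]/D = 1.309 V
V_2 = [(0.003243)(0) - (0.004091)(-0.002778)]/D = 0.0557 V
V_th = V_2 - V_3 = 0.0557 - 0 = 0.0557 V
Step 2 — R_th: zero the source — replace V1 by a short circuit (node 3 merges into node 0) — and find the resistance seen between A (node 2) and B (node 0).
Reduce the network between node 2 (A) and node 0 (B) by series/parallel combination:
  Rp1 = R1 ‖ R3 (parallel, both between nodes 0 and 1) = 1/(1/2200 + 1/91000) = 2148 Ω
  Rs1 = R2 + Rp1 (series, joined only at node 1) = 360 + 2148 = 2508 Ω
  Rp2 = R4 ‖ Rs1 (parallel, both between nodes 0 and 2) = 1/(1/16 + 1/2508) = 15.9 Ω
R_th = 15.9 Ω
I_n = V_th/R_th = 0.0557/15.9 = 0.003504 A, and R_n = R_th = 15.9 Ω

Final answer: I_n = 0.003504 A, R_n = 15.9 Ω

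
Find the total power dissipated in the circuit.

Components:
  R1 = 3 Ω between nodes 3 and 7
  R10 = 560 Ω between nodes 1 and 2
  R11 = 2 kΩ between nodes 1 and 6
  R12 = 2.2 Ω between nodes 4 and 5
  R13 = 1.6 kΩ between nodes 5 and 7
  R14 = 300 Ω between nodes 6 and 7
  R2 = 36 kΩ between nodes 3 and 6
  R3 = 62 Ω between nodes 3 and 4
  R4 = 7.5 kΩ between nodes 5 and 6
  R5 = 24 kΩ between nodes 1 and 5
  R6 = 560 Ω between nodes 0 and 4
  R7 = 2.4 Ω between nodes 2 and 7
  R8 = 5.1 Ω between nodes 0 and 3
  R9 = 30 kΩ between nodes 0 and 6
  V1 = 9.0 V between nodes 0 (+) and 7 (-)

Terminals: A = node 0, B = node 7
Nodal analysis, taking node 7 as the 0 V reference.
Source V1 fixes V_0 = 9 V.
KCL at each unknown node (sum of currents leaving = 0; resistances in Ω):
  Node 1: (V_1 - V_5)/24000 + (V_1 - V_2)/560 + (V_1 - V_6)/2000 = 0
  Node 2: (V_2 - 0)/2.4 + (V_2 - V_1)/560 = 0
  Node 3: (V_3 - 0)/3 + (V_3 - V_6)/36000 + (V_3 - V_4)/62 + (V_3 - 9)/5.1 = 0
  Node 4: (V_4 - V_3)/62 + (V_4 - 9)/560 + (V_4 - V_5)/2.2 = 0
  Node 5: (V_5 - V_6)/7500 + (V_5 - V_1)/24000 + (V_5 - V_4)/2.2 + (V_5 - 0)/1600 = 0
  Node 6: (V_6 - V_3)/36000 + (V_6 - V_5)/7500 + (V_6 - 9)/30000 + (V_6 - V_1)/2000 + (V_6 - 0)/300 = 0
Collecting terms (coefficients in siemens):
  0.002327·V_1 - 0.001786·V_2 - 0.00004167·V_5 - 0.0005·V_6 = 0
  0.4185·V_2 - 0.001786·V_1 = 0
  0.5456·V_3 - 0.01613·V_4 - 0.00002778·V_6 = 1.765
  0.4725·V_4 - 0.01613·V_3 - 0.4545·V_5 = 0.01607
  0.4553·V_5 - 0.00004167·V_1 - 0.4545·V_4 - 0.0001333·V_6 = 0
  0.004028·V_6 - 0.0005·V_1 - 0.00002778·V_3 - 0.0001333·V_5 = 0.0003
Solving these 6 simultaneous equations (Gaussian elimination) gives:
  V_1 = 0.118 V, V_2 = 0.0005035 V, V_3 = 3.345 V, V_4 = 3.744 V
  V_5 = 3.738 V, V_6 = 0.2359 V
Power in each resistor, P = (ΔV)²/R:
  P_R1 = (3.345 - 0)²/3 = 3.73 W
  P_R2 = (3.345 - 0.2359)²/36000 = 0.0002686 W
  P_R3 = (3.345 - 3.744)²/62 = 0.002565 W
  P_R4 = (3.738 - 0.2359)²/7500 = 0.001635 W
  P_R5 = (0.118 - 3.738)²/24000 = 0.0005459 W
  P_R6 = (9 - 3.744)²/560 = 0.04933 W
  P_R7 = (0.0005035 - 0)²/2.4 = 0.0000001056 W
  P_R8 = (9 - 3.345)²/5.1 = 6.27 W
  P_R9 = (9 - 0.2359)²/30000 = 0.00256 W
  P_R10 = (0.118 - 0.0005035)²/560 = 0.00002465 W
  P_R11 = (0.118 - 0.2359)²/2000 = 0.000006955 W
  P_R12 = (3.744 - 3.738)²/2.2 = 0.00001919 W
  P_R13 = (3.738 - 0)²/1600 = 0.008731 W
  P_R14 = (0.2359 - 0)²/300 = 0.0001855 W
P_total = P_R1 + P_R2 + P_R3 + P_R4 + P_R5 + P_R6 + P_R7 + P_R8 + P_R9 + P_R10 + P_R11 + P_R12 + P_R13 + P_R14 = 10.07 W

Final answer: 10.07 W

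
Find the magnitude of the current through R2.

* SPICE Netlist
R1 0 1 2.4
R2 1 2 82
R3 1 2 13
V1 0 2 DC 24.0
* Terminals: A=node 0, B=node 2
Nodal analysis, taking node 2 as the 0 V reference.
Source V1 fixes V_0 = 24 V.
KCL at each unknown node (sum of currents leaving = 0; resistances in Ω):
  Node 1: (V_1 - 24)/2.4 + (V_1 - 0)/82 + (V_1 - 0)/13 = 0
Collecting terms: 0.5058 × V_1 = 10  =>  V_1 = 19.77 V
I_R2 = (V_1 - V_2)/R2 = (19.77 - 0)/82 = 0.2411 A
|I_R2| = 0.2411 A

Final answer: |I_R2| = 0.2411 A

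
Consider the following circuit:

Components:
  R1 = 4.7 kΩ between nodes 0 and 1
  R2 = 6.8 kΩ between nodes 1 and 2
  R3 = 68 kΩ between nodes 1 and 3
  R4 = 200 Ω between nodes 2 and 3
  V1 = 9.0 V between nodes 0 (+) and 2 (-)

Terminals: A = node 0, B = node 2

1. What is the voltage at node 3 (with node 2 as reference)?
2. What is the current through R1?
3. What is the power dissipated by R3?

Nodal analysis, taking node 2 as the 0 V reference.
Source V1 fixes V_0 = 9 V.
KCL at each unknown node (sum of currents leaving = 0; resistances in Ω):
  Node 1: (V_1 - 9)/4700 + (V_1 - 0)/6800 + (V_1 - V_3)/68000 = 0
  Node 3: (V_3 - V_1)/68000 + (V_3 - 0)/200 = 0
Collecting terms (coefficients in siemens):
  0.0003745·V_1 - 0.00001471·V_3 = 0.001915
  0.005015·V_3 - 0.00001471·V_1 = 0
Determinant D = (0.0003745)(0.005015) - (-0.00001471)(-0.00001471) = 0.000001878
V_1 = [(0.001915)(0.005015) - (-0.00001471)(0)]/D = 5.113 V
V_3 = [(0.0003745)(0) - (0.001915)(-0.00001471)]/D = 0.015 V
Part 1:
  Read off the nodal solution: V_3 = 0.015 V
Part 2:
  I_R1 = (V_0 - V_1)/R1 = (9 - 5.113)/4700 = 0.0008269 A
  Magnitude: I_R1 = 0.0008269 A
Part 3:
  I_R3 = (V_1 - V_3)/R3 = (5.113 - 0.015)/68000 = 0.00007498 A
  P_R3 = I_R3² × R3 = (0.00007498)² × 68000 = 0.0003823 W

Final answers:
1. V_3 = 0.015 V
2. I_R1 = 0.0008269 A
3. P_R3 = 0.0003823 W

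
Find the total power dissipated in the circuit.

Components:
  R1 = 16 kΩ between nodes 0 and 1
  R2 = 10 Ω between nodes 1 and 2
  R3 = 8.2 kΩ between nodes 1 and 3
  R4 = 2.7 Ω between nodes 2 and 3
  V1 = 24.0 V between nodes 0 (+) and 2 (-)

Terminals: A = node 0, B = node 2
Nodal analysis, taking node 2 as the 0 V reference.
Source V1 fixes V_0 = 24 V.
KCL at each unknown node (sum of currents leaving = 0; resistances in Ω):
  Node 1: (V_1 - 24)/16000 + (V_1 - 0)/10 + (V_1 - V_3)/8200 = 0
  Node 3: (V_3 - V_1)/8200 + (V_3 - 0)/2.7 = 0
Collecting terms (coefficients in siemens):
  0.1002·V_1 - 0.000122·V_3 = 0.0015
  0.3705·V_3 - 0.000122·V_1 = 0
Determinant D = (0.1002)(0.3705) - (-0.000122)(-0.000122) = 0.03712
V_1 = [(0.0015)(0.3705) - (-0.000122)(0)]/D = 0.01497 V
V_3 = [(0.1002)(0) - (0.0015)(-0.000122)]/D = 0.000004928 V
Power in each resistor, P = (ΔV)²/R:
  P_R1 = (24 - 0.01497)²/16000 = 0.03596 W
  P_R2 = (0.01497 - 0)²/10 = 0.00002242 W
  P_R3 = (0.01497 - 0.000004928)²/8200 = 0.00000002732 W
  P_R4 = (0 - 0.000004928)²/2.7 = 0.000000000008996 W
P_total = P_R1 + P_R2 + P_R3 + P_R4 = 0.03598 W

Final answer: 0.03598 W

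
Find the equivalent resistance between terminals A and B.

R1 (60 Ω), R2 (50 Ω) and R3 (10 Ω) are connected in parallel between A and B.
Reduce the network between node 0 (A) and node 1 (B) by series/parallel combination:
  Rp1 = R1 ‖ R2 ‖ R3 (parallel, all between nodes 0 and 1) = 1/(1/60 + 1/50 + 1/10) = 7.317 Ω
R_eq = 7.317 Ω

Final answer: 7.317 Ω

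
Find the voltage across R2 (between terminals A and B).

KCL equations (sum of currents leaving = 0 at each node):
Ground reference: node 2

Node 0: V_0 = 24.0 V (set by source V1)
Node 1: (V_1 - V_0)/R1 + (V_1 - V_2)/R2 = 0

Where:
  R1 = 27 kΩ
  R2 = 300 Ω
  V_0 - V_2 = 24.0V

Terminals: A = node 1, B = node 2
R1 and R2 are in series across V1 (node 0 → node 1 → node 2), and the output A–B is taken across R2, so this is a voltage divider.
Series current: I = V1/(R1 + R2) = 24/(27000 + 300) = 24/27300 = 0.0008791 A
V_R2 = I × R2 = V1 × R2/(R1 + R2) = 24 × 300/27300 = 0.2637 V

Final answer: 0.2637 V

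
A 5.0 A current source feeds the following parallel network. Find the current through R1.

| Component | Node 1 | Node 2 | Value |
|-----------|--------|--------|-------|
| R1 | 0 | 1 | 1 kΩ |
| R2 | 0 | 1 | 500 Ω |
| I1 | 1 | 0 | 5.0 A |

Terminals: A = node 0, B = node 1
All resistors sit directly between nodes 0 and 1, so they are in parallel and share one voltage V; the full source current 5 A splits among them.
1/R_par = 1/1000 + 1/500 = 0.003 S  =>  R_par = 333.3 Ω
V = I × R_par = 5 × 333.3 = 1667 V
I_R1 = V/R1 = 1667/1000 = 1.667 A

Final answer: 1.667 A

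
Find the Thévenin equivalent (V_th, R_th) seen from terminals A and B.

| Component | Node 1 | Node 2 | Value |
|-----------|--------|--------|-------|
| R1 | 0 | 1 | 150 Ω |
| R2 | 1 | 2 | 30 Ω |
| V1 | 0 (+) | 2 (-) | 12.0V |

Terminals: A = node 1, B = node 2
Step 1 — V_th is the open-circuit voltage V_A - V_B (nothing connected across the terminals).
Nodal analysis, taking node 2 as the 0 V reference.
Source V1 fixes V_0 = 12 V.
KCL at each unknown node (sum of currents leaving = 0; resistances in Ω):
  Node 1: (V_1 - 12)/150 + (V_1 - 0)/30 = 0
Collecting terms: 0.04 × V_1 = 0.08  =>  V_1 = 2 V
V_th = V_1 - V_2 = 2 - 0 = 2 V
Step 2 — R_th: zero the source — replace V1 by a short circuit (node 2 merges into node 0) — and find the resistance seen between A (node 1) and B (node 0).
Reduce the network between node 1 (A) and node 0 (B) by series/parallel combination:
  Rp1 = R1 ‖ R2 (parallel, both between nodes 0 and 1) = 1/(1/150 + 1/30) = 25 Ω
R_th = 25 Ω

Final answer: V_th = 2 V, R_th = 25 Ω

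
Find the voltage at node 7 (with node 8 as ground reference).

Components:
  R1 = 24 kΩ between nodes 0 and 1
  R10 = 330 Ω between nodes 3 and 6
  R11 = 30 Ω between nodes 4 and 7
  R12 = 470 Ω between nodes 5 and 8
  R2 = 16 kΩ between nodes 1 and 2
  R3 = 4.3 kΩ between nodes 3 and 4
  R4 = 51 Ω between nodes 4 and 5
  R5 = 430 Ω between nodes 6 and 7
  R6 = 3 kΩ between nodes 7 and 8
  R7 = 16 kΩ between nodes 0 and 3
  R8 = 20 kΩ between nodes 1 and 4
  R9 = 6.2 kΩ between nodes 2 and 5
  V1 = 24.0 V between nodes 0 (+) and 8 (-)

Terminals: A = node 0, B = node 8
Nodal analysis, taking node 8 as the 0 V reference.
Source V1 fixes V_0 = 24 V.
KCL at each unknown node (sum of currents leaving = 0; resistances in Ω):
  Node 1: (V_1 - 24)/24000 + (V_1 - V_2)/16000 + (V_1 - V_4)/20000 = 0
  Node 2: (V_2 - V_1)/16000 + (V_2 - V_5)/6200 = 0
  Node 3: (V_3 - V_4)/4300 + (V_3 - 24)/16000 + (V_3 - V_6)/330 = 0
  Node 4: (V_4 - V_3)/4300 + (V_4 - V_5)/51 + (V_4 - V_1)/20000 + (V_4 - V_7)/30 = 0
  Node 5: (V_5 - V_4)/51 + (V_5 - V_2)/6200 + (V_5 - 0)/470 = 0
  Node 6: (V_6 - V_7)/430 + (V_6 - V_3)/330 = 0
  Node 7: (V_7 - V_6)/430 + (V_7 - 0)/3000 + (V_7 - V_4)/30 = 0
Collecting terms (coefficients in siemens):
  0.0001542·V_1 - 0.0000625·V_2 - 0.00005·V_4 = 0.001
  0.0002238·V_2 - 0.0000625·V_1 - 0.0001613·V_5 = 0
  0.003325·V_3 - 0.0002326·V_4 - 0.00303·V_6 = 0.0015
  0.05322·V_4 - 0.00005·V_1 - 0.0002326·V_3 - 0.01961·V_5 - 0.03333·V_7 = 0
  0.0219·V_5 - 0.0001613·V_2 - 0.01961·V_4 = 0
  0.005356·V_6 - 0.00303·V_3 - 0.002326·V_7 = 0
  0.03599·V_7 - 0.03333·V_4 - 0.002326·V_6 = 0
Solving these 7 simultaneous equations (Gaussian elimination) gives:
  V_1 = 7.913 V, V_2 = 2.803 V, V_3 = 1.813 V, V_4 = 0.8954 V
  V_5 = 0.8224 V, V_6 = 1.426 V, V_7 = 0.9214 V
The requested potential is V_7 = 0.9214 V.

Final answer: V_7 = 0.9214 V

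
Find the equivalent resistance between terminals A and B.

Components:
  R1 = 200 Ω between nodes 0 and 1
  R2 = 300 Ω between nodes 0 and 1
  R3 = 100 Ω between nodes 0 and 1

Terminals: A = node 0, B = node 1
Reduce the network between node 0 (A) and node 1 (B) by series/parallel combination:
  Rp1 = R1 ‖ R2 ‖ R3 (parallel, all between nodes 0 and 1) = 1/(1/200 + 1/300 + 1/100) = 54.55 Ω
R_eq = 54.55 Ω

Final answer: 54.55 Ω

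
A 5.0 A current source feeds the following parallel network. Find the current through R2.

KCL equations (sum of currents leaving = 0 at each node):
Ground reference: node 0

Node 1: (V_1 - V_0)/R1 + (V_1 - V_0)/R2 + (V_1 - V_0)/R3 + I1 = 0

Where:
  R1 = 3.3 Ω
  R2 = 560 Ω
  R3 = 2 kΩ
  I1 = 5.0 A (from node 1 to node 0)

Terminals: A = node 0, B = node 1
All resistors sit directly between nodes 0 and 1, so they are in parallel and share one voltage V; the full source current 5 A splits among them.
1/R_par = 1/3.3 + 1/560 + 1/2000 = 0.3053 S  =>  R_par = 3.275 Ω
V = I × R_par = 5 × 3.275 = 16.38 V
I_R2 = V/R2 = 16.38/560 = 0.02924 A

Final answer: 0.02924 A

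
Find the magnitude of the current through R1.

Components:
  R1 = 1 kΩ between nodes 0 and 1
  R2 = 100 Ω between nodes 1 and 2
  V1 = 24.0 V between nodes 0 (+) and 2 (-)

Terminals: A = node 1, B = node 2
Nodal analysis, taking node 2 as the 0 V reference.
Source V1 fixes V_0 = 24 V.
KCL at each unknown node (sum of currents leaving = 0; resistances in Ω):
  Node 1: (V_1 - 24)/1000 + (V_1 - 0)/100 = 0
Collecting terms: 0.011 × V_1 = 0.024  =>  V_1 = 2.182 V
I_R1 = (V_0 - V_1)/R1 = (24 - 2.182)/1000 = 0.02182 A
|I_R1| = 0.02182 A

Final answer: |I_R1| = 0.02182 A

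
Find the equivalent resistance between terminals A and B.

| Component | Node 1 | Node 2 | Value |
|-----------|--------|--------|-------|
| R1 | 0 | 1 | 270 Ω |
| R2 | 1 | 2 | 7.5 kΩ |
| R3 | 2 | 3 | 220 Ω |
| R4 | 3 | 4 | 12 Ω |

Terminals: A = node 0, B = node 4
Reduce the network between node 0 (A) and node 4 (B) by series/parallel combination:
  Rs1 = R1 + R2 (series, joined only at node 1) = 270 + 7500 = 7770 Ω
  Rs2 = R3 + Rs1 (series, joined only at node 2) = 220 + 7770 = 7990 Ω
  Rs3 = R4 + Rs2 (series, joined only at node 3) = 12 + 7990 = 8002 Ω
R_eq = 8.002 kΩ

Final answer: 8.002 kΩ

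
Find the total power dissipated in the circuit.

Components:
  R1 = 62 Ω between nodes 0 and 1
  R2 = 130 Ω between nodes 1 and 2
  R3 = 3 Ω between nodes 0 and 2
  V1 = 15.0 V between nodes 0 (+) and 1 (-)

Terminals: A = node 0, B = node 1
Nodal analysis, taking node 1 as the 0 V reference.
Source V1 fixes V_0 = 15 V.
KCL at each unknown node (sum of currents leaving = 0; resistances in Ω):
  Node 2: (V_2 - 0)/130 + (V_2 - 15)/3 = 0
Collecting terms: 0.341 × V_2 = 5  =>  V_2 = 14.66 V
Power in each resistor, P = (ΔV)²/R:
  P_R1 = (15 - 0)²/62 = 3.629 W
  P_R2 = (0 - 14.66)²/130 = 1.654 W
  P_R3 = (15 - 14.66)²/3 = 0.03816 W
P_total = P_R1 + P_R2 + P_R3 = 5.321 W

Final answer: 5.321 W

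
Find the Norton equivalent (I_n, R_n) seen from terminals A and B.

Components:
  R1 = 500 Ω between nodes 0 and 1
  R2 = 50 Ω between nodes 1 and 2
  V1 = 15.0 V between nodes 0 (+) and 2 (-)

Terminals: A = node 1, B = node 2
Find the Thévenin equivalent first; then I_n = V_th/R_th and R_n = R_th.
Step 1 — V_th is the open-circuit voltage V_A - V_B (nothing connected across the terminals).
Nodal analysis, taking node 2 as the 0 V reference.
Source V1 fixes V_0 = 15 V.
KCL at each unknown node (sum of currents leaving = 0; resistances in Ω):
  Node 1: (V_1 - 15)/500 + (V_1 - 0)/50 = 0
Collecting terms: 0.022 × V_1 = 0.03  =>  V_1 = 1.364 V
V_th = V_1 - V_2 = 1.364 - 0 = 1.364 V
Step 2 — R_th: zero the source — replace V1 by a short circuit (node 2 merges into node 0) — and find the resistance seen between A (node 1) and B (node 0).
Reduce the network between node 1 (A) and node 0 (B) by series/parallel combination:
  Rp1 = R1 ‖ R2 (parallel, both between nodes 0 and 1) = 1/(1/500 + 1/50) = 45.45 Ω
R_th = 45.45 Ω
I_n = V_th/R_th = 1.364/45.45 = 0.03 A, and R_n = R_th = 45.45 Ω

Final answer: I_n = 0.03 A, R_n = 45.45 Ω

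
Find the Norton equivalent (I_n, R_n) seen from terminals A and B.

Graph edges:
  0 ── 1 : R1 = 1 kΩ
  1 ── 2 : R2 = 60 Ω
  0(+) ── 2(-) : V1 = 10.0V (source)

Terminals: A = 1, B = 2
Find the Thévenin equivalent first; then I_n = V_th/R_th and R_n = R_th.
Step 1 — V_th is the open-circuit voltage V_A - V_B (nothing connected across the terminals).
Nodal analysis, taking node 2 as the 0 V reference.
Source V1 fixes V_0 = 10 V.
KCL at each unknown node (sum of currents leaving = 0; resistances in Ω):
  Node 1: (V_1 - 10)/1000 + (V_1 - 0)/60 = 0
Collecting terms: 0.01767 × V_1 = 0.01  =>  V_1 = 0.566 V
V_th = V_1 - V_2 = 0.566 - 0 = 0.566 V
Step 2 — R_th: zero the source — replace V1 by a short circuit (node 2 merges into node 0) — and find the resistance seen between A (node 1) and B (node 0).
Reduce the network between node 1 (A) and node 0 (B) by series/parallel combination:
  Rp1 = R1 ‖ R2 (parallel, both between nodes 0 and 1) = 1/(1/1000 + 1/60) = 56.6 Ω
R_th = 56.6 Ω
I_n = V_th/R_th = 0.566/56.6 = 0.01 A, and R_n = R_th = 56.6 Ω

Final answer: I_n = 0.01 A, R_n = 56.6 Ω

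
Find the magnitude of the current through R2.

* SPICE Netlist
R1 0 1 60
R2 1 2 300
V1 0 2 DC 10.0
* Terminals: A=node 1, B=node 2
Nodal analysis, taking node 2 as the 0 V reference.
Source V1 fixes V_0 = 10 V.
KCL at each unknown node (sum of currents leaving = 0; resistances in Ω):
  Node 1: (V_1 - 10)/60 + (V_1 - 0)/300 = 0
Collecting terms: 0.02 × V_1 = 0.1667  =>  V_1 = 8.333 V
I_R2 = (V_1 - V_2)/R2 = (8.333 - 0)/300 = 0.02778 A
|I_R2| = 0.02778 A

Final answer: |I_R2| = 0.02778 A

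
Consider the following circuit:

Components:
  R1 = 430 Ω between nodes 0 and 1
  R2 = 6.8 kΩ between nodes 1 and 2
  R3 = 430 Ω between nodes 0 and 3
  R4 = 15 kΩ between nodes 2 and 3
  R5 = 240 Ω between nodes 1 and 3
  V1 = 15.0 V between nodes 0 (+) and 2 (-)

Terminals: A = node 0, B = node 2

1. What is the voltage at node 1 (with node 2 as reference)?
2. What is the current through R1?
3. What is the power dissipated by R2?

Nodal analysis, taking node 2 as the 0 V reference.
Source V1 fixes V_0 = 15 V.
KCL at each unknown node (sum of currents leaving = 0; resistances in Ω):
  Node 1: (V_1 - 15)/430 + (V_1 - 0)/6800 + (V_1 - V_3)/240 = 0
  Node 3: (V_3 - 15)/430 + (V_3 - 0)/15000 + (V_3 - V_1)/240 = 0
Collecting terms (coefficients in siemens):
  0.006639·V_1 - 0.004167·V_3 = 0.03488
  0.006559·V_3 - 0.004167·V_1 = 0.03488
Determinant D = (0.006639)(0.006559) - (-0.004167)(-0.004167) = 0.00002619
V_1 = [(0.03488)(0.006559) - (-0.004167)(0.03488)]/D = 14.29 V
V_3 = [(0.006639)(0.03488) - (0.03488)(-0.004167)]/D = 14.4 V
Part 1:
  Read off the nodal solution: V_1 = 14.29 V
Part 2:
  I_R1 = (V_0 - V_1)/R1 = (15 - 14.29)/430 = 0.001655 A
  Magnitude: I_R1 = 0.001655 A
Part 3:
  I_R2 = (V_1 - V_2)/R2 = (14.29 - 0)/6800 = 0.002101 A
  P_R2 = I_R2² × R2 = (0.002101)² × 6800 = 0.03002 W

Final answers:
1. V_1 = 14.29 V
2. I_R1 = 0.001655 A
3. P_R2 = 0.03002 W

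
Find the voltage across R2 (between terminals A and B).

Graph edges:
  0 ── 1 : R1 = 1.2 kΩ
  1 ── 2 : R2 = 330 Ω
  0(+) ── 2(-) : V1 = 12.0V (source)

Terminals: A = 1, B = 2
R1 and R2 are in series across V1 (node 0 → node 1 → node 2), and the output A–B is taken across R2, so this is a voltage divider.
Series current: I = V1/(R1 + R2) = 12/(1200 + 330) = 12/1530 = 0.007843 A
V_R2 = I × R2 = V1 × R2/(R1 + R2) = 12 × 330/1530 = 2.588 V

Final answer: 2.588 V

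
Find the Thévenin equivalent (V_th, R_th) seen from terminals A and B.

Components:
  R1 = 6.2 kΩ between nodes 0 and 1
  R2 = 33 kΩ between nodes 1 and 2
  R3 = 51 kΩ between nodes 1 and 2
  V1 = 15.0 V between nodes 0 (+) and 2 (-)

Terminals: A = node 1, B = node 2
Step 1 — V_th is the open-circuit voltage V_A - V_B (nothing connected across the terminals).
Nodal analysis, taking node 2 as the 0 V reference.
Source V1 fixes V_0 = 15 V.
KCL at each unknown node (sum of currents leaving = 0; resistances in Ω):
  Node 1: (V_1 - 15)/6200 + (V_1 - 0)/33000 + (V_1 - 0)/51000 = 0
Collecting terms: 0.0002112 × V_1 = 0.002419  =>  V_1 = 11.46 V
V_th = V_1 - V_2 = 11.46 - 0 = 11.46 V
Step 2 — R_th: zero the source — replace V1 by a short circuit (node 2 merges into node 0) — and find the resistance seen between A (node 1) and B (node 0).
Reduce the network between node 1 (A) and node 0 (B) by series/parallel combination:
  Rp1 = R1 ‖ R2 ‖ R3 (parallel, all between nodes 0 and 1) = 1/(1/6200 + 1/33000 + 1/51000) = 4735 Ω
R_th = 4.735 kΩ

Final answer: V_th = 11.46 V, R_th = 4.735 kΩ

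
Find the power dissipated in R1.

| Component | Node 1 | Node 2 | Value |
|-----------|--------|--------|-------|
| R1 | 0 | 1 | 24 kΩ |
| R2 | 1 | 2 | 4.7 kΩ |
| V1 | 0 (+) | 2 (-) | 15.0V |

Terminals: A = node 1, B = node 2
Nodal analysis, taking node 2 as the 0 V reference.
Source V1 fixes V_0 = 15 V.
KCL at each unknown node (sum of currents leaving = 0; resistances in Ω):
  Node 1: (V_1 - 15)/24000 + (V_1 - 0)/4700 = 0
Collecting terms: 0.0002544 × V_1 = 0.000625  =>  V_1 = 2.456 V
I_R1 = (V_0 - V_1)/R1 = (15 - 2.456)/24000 = 0.0005226 A
P_R1 = I_R1² × R1 = (0.0005226)² × 24000 = 0.006556 W

Final answer: 0.006556 W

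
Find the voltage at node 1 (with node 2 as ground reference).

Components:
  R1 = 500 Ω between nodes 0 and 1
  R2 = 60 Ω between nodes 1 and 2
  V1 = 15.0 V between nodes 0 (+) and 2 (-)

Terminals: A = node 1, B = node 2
Nodal analysis, taking node 2 as the 0 V reference.
Source V1 fixes V_0 = 15 V.
KCL at each unknown node (sum of currents leaving = 0; resistances in Ω):
  Node 1: (V_1 - 15)/500 + (V_1 - 0)/60 = 0
Collecting terms: 0.01867 × V_1 = 0.03  =>  V_1 = 1.607 V
The requested potential is V_1 = 1.607 V.

Final answer: V_1 = 1.607 V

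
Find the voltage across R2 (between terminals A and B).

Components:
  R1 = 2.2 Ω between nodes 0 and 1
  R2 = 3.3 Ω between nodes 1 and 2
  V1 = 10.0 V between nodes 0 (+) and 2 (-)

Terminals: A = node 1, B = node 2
R1 and R2 are in series across V1 (node 0 → node 1 → node 2), and the output A–B is taken across R2, so this is a voltage divider.
Series current: I = V1/(R1 + R2) = 10/(2.2 + 3.3) = 10/5.5 = 1.818 A
V_R2 = I × R2 = V1 × R2/(R1 + R2) = 10 × 3.3/5.5 = 6 V

Final answer: 6 V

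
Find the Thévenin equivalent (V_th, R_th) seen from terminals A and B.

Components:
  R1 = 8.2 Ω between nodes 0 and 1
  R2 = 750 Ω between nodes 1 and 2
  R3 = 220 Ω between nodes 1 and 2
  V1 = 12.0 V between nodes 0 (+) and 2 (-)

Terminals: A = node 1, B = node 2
Step 1 — V_th is the open-circuit voltage V_A - V_B (nothing connected across the terminals).
Nodal analysis, taking node 2 as the 0 V reference.
Source V1 fixes V_0 = 12 V.
KCL at each unknown node (sum of currents leaving = 0; resistances in Ω):
  Node 1: (V_1 - 12)/8.2 + (V_1 - 0)/750 + (V_1 - 0)/220 = 0
Collecting terms: 0.1278 × V_1 = 1.463  =>  V_1 = 11.45 V
V_th = V_1 - V_2 = 11.45 - 0 = 11.45 V
Step 2 — R_th: zero the source — replace V1 by a short circuit (node 2 merges into node 0) — and find the resistance seen between A (node 1) and B (node 0).
Reduce the network between node 1 (A) and node 0 (B) by series/parallel combination:
  Rp1 = R1 ‖ R2 ‖ R3 (parallel, all between nodes 0 and 1) = 1/(1/8.2 + 1/750 + 1/220) = 7.823 Ω
R_th = 7.823 Ω

Final answer: V_th = 11.45 V, R_th = 7.823 Ω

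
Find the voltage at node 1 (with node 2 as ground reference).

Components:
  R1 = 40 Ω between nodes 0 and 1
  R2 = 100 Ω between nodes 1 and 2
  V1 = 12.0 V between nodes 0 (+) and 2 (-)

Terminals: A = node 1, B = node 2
Nodal analysis, taking node 2 as the 0 V reference.
Source V1 fixes V_0 = 12 V.
KCL at each unknown node (sum of currents leaving = 0; resistances in Ω):
  Node 1: (V_1 - 12)/40 + (V_1 - 0)/100 = 0
Collecting terms: 0.035 × V_1 = 0.3  =>  V_1 = 8.571 V
The requested potential is V_1 = 8.571 V.

Final answer: V_1 = 8.571 V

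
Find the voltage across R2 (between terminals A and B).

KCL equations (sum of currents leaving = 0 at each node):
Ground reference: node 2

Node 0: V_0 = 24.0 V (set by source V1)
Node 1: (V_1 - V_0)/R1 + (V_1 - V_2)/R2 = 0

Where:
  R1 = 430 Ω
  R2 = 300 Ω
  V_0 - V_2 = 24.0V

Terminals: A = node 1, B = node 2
R1 and R2 are in series across V1 (node 0 → node 1 → node 2), and the output A–B is taken across R2, so this is a voltage divider.
Series current: I = V1/(R1 + R2) = 24/(430 + 300) = 24/730 = 0.03288 A
V_R2 = I × R2 = V1 × R2/(R1 + R2) = 24 × 300/730 = 9.863 V

Final answer: 9.863 V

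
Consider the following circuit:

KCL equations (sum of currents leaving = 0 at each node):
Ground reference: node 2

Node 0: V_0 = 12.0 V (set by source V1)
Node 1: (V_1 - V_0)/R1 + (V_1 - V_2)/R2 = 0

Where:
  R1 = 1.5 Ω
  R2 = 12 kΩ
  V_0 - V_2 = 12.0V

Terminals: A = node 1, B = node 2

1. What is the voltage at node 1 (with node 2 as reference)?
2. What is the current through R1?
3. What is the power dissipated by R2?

Nodal analysis, taking node 2 as the 0 V reference.
Source V1 fixes V_0 = 12 V.
KCL at each unknown node (sum of currents leaving = 0; resistances in Ω):
  Node 1: (V_1 - 12)/1.5 + (V_1 - 0)/12000 = 0
Collecting terms: 0.6667 × V_1 = 8  =>  V_1 = 12 V
Part 1:
  Read off the nodal solution: V_1 = 12 V
Part 2:
  I_R1 = (V_0 - V_1)/R1 = (12 - 12)/1.5 = 0.0009999 A
  Magnitude: I_R1 = 0.0009999 A
Part 3:
  I_R2 = (V_1 - V_2)/R2 = (12 - 0)/12000 = 0.0009999 A
  P_R2 = I_R2² × R2 = (0.0009999)² × 12000 = 0.012 W

Final answers:
1. V_1 = 12 V
2. I_R1 = 0.0009999 A
3. P_R2 = 0.012 W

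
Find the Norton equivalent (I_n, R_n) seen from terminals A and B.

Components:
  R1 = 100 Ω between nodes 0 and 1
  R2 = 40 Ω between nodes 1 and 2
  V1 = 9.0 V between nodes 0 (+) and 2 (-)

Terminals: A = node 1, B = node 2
Find the Thévenin equivalent first; then I_n = V_th/R_th and R_n = R_th.
Step 1 — V_th is the open-circuit voltage V_A - V_B (nothing connected across the terminals).
Nodal analysis, taking node 2 as the 0 V reference.
Source V1 fixes V_0 = 9 V.
KCL at each unknown node (sum of currents leaving = 0; resistances in Ω):
  Node 1: (V_1 - 9)/100 + (V_1 - 0)/40 = 0
Collecting terms: 0.035 × V_1 = 0.09  =>  V_1 = 2.571 V
V_th = V_1 - V_2 = 2.571 - 0 = 2.571 V
Step 2 — R_th: zero the source — replace V1 by a short circuit (node 2 merges into node 0) — and find the resistance seen between A (node 1) and B (node 0).
Reduce the network between node 1 (A) and node 0 (B) by series/parallel combination:
  Rp1 = R1 ‖ R2 (parallel, both between nodes 0 and 1) = 1/(1/100 + 1/40) = 28.57 Ω
R_th = 28.57 Ω
I_n = V_th/R_th = 2.571/28.57 = 0.09 A, and R_n = R_th = 28.57 Ω

Final answer: I_n = 0.09 A, R_n = 28.57 Ω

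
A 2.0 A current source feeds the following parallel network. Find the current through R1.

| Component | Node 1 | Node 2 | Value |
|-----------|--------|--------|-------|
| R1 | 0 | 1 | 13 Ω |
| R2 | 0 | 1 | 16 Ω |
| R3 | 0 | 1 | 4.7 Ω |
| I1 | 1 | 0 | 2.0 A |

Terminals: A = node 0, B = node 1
All resistors sit directly between nodes 0 and 1, so they are in parallel and share one voltage V; the full source current 2 A splits among them.
1/R_par = 1/13 + 1/16 + 1/4.7 = 0.3522 S  =>  R_par = 2.839 Ω
V = I × R_par = 2 × 2.839 = 5.679 V
I_R1 = V/R1 = 5.679/13 = 0.4368 A

Final answer: 0.4368 A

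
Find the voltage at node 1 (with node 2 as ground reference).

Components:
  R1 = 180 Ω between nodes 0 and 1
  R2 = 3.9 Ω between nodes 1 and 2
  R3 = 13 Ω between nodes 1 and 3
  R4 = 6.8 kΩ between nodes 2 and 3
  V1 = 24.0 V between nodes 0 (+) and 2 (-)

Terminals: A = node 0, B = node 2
Nodal analysis, taking node 2 as the 0 V reference.
Source V1 fixes V_0 = 24 V.
KCL at each unknown node (sum of currents leaving = 0; resistances in Ω):
  Node 1: (V_1 - 24)/180 + (V_1 - 0)/3.9 + (V_1 - V_3)/13 = 0
  Node 3: (V_3 - V_1)/13 + (V_3 - 0)/6800 = 0
Collecting terms (coefficients in siemens):
  0.3389·V_1 - 0.07692·V_3 = 0.1333
  0.07707·V_3 - 0.07692·V_1 = 0
Determinant D = (0.3389)(0.07707) - (-0.07692)(-0.07692) = 0.0202
V_1 = [(0.1333)(0.07707) - (-0.07692)(0)]/D = 0.5087 V
V_3 = [(0.3389)(0) - (0.1333)(-0.07692)]/D = 0.5077 V
The requested potential is V_1 = 0.5087 V.

Final answer: V_1 = 0.5087 V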